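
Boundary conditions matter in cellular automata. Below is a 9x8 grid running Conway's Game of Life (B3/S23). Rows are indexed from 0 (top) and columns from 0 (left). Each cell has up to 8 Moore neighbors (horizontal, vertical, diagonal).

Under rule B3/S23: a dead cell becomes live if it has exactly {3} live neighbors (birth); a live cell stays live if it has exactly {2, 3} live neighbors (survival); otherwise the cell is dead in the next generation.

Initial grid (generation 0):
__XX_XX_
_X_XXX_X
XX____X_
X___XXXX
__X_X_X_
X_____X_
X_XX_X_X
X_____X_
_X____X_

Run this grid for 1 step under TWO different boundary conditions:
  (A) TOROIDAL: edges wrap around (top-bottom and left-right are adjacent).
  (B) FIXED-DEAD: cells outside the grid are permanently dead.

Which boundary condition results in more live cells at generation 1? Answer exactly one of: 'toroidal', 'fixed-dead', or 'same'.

Answer: fixed-dead

Derivation:
Under TOROIDAL boundary, generation 1:
XX_X___X
_X_X___X
_XXX____
X__XX___
XX_XX___
X_X_X_X_
X____X__
X_X__XX_
_XX___X_
Population = 30

Under FIXED-DEAD boundary, generation 1:
__XX_XX_
XX_X___X
XXXX____
X__XX__X
_X_XX___
__X_X_XX
X____X_X
X_X__XXX
________
Population = 31

Comparison: toroidal=30, fixed-dead=31 -> fixed-dead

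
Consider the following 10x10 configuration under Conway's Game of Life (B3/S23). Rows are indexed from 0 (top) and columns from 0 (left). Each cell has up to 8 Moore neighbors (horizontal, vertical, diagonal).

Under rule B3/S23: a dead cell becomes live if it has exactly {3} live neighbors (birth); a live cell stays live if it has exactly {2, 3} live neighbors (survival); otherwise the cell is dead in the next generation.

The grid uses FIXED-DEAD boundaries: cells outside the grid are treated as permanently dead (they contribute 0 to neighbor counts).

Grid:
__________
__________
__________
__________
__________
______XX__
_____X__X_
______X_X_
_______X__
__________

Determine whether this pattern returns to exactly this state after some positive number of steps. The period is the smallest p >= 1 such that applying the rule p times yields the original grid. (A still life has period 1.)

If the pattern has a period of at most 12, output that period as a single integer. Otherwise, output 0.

Answer: 1

Derivation:
Simulating and comparing each generation to the original:
Gen 0 (original, given above): 7 live cells
Gen 1: 7 live cells, MATCHES original -> period = 1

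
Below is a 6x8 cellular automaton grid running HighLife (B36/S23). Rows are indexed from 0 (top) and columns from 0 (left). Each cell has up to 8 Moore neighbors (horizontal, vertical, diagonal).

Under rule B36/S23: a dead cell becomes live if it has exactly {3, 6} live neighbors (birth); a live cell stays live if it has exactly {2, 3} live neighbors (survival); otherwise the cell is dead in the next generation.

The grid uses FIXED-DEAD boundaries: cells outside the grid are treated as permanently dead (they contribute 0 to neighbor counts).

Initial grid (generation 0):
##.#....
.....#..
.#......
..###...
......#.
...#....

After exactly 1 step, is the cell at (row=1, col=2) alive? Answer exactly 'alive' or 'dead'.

Simulating step by step:
Generation 0 (given above): 10 live cells
Generation 1: 10 live cells
........
###.....
..###...
..##....
..#.#...
........

Cell (1,2) at generation 1: 1 -> alive

Answer: alive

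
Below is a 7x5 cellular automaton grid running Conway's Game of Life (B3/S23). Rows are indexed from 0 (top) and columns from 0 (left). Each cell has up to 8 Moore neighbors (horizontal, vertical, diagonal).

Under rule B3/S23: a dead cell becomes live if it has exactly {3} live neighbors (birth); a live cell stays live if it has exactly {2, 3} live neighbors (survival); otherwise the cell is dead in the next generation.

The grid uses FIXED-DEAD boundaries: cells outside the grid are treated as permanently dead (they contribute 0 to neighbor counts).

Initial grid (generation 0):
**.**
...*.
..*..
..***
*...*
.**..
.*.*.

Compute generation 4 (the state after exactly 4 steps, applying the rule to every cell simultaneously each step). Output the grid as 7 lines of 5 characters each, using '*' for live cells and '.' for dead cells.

Simulating step by step:
Generation 0 (given above): 15 live cells
Generation 1: 17 live cells
..***
.*.**
..*.*
.**.*
....*
****.
.*...
Generation 2: 15 live cells
..*.*
.*...
....*
.**.*
*...*
****.
**...
Generation 3: 11 live cells
.....
...*.
.***.
.*..*
*...*
..**.
*....
Generation 4: 12 live cells
(generation 4 grid is the final answer)

Answer: .....
...*.
.*.**
**..*
.**.*
.*.*.
.....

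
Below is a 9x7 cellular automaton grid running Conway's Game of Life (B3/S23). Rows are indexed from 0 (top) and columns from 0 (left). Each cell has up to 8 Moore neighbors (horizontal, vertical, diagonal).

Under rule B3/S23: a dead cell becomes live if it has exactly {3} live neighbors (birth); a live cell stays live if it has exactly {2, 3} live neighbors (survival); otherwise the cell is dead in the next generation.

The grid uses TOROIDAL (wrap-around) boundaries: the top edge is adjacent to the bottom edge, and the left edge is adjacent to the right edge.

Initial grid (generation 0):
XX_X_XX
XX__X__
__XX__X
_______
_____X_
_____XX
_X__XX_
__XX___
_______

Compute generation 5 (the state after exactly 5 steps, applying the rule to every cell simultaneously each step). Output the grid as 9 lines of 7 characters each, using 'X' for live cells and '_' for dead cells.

Simulating step by step:
Generation 0 (given above): 19 live cells
Generation 1: 26 live cells
_XX_XXX
____X__
XXXX___
_______
_____XX
______X
__XXXXX
__XXX__
XX_XX_X
Generation 2: 19 live cells
_XX___X
____X_X
_XXX___
XXX___X
_____XX
X__X___
__X___X
_______
______X
Generation 3: 13 live cells
______X
_____X_
___X_XX
___X_XX
__X__X_
X____X_
_______
_______
X______
Generation 4: 7 live cells
______X
____XX_
_______
__XX___
_____X_
______X
_______
_______
_______
Generation 5: 4 live cells
(generation 5 grid is the final answer)

Answer: _____X_
_____X_
___XX__
_______
_______
_______
_______
_______
_______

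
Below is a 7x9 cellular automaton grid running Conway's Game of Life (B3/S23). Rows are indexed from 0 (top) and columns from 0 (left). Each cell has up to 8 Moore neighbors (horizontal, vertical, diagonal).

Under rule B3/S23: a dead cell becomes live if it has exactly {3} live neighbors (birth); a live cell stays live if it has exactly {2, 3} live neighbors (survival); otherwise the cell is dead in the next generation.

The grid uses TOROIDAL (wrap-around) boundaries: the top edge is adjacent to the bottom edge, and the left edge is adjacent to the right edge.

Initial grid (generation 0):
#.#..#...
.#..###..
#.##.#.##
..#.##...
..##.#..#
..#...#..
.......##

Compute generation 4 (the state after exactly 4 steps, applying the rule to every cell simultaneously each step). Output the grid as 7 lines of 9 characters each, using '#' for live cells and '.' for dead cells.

Simulating step by step:
Generation 0 (given above): 24 live cells
Generation 1: 26 live cells
##..##.##
.......#.
#.#....##
#....#.#.
.##..##..
..##..#.#
.#....###
Generation 2: 21 live cells
.#...#...
.........
##.....#.
#.#..#.#.
######..#
...#....#
.#.##....
Generation 3: 17 live cells
..#.#....
##.......
##....#..
.....#.#.
.....###.
.....#..#
#..##....
Generation 4: 22 live cells
(generation 4 grid is the final answer)

Answer: #.#.#....
#.#......
##....#.#
.....#.##
....##.##
.....#.##
...###...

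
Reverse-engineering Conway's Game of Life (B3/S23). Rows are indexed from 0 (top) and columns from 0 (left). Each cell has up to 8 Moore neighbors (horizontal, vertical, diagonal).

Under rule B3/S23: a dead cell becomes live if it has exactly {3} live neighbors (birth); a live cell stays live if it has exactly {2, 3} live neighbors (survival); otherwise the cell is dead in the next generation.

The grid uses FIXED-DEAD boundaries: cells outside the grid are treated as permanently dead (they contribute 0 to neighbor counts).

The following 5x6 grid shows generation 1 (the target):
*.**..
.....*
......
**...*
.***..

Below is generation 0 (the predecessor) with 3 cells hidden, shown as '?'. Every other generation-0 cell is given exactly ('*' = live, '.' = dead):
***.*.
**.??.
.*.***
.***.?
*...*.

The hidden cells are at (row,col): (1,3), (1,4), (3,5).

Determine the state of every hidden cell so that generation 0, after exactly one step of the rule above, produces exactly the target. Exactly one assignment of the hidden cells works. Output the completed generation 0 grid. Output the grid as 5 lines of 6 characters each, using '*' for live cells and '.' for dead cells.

Hidden generation-0 cells (in order): (1,3), (1,4), (3,5).
A hidden cell only influences target cells in its own 3x3 neighborhood. Try each of the 2^3 = 8 assignments, step the completed generation 0 forward once under B3/S23, and compare with the target:
  (1,3)=. (1,4)=. (3,5)=. -> step gives (0,3)='.' but target has '*' -> reject
  (1,3)=. (1,4)=. (3,5)=* -> step gives (0,3)='.' but target has '*' -> reject
  (1,3)=. (1,4)=* (3,5)=. -> step gives (1,5)='.' but target has '*' -> reject
  (1,3)=. (1,4)=* (3,5)=* -> step gives (1,5)='.' but target has '*' -> reject
  (1,3)=* (1,4)=. (3,5)=. -> step reproduces the target at every cell -> ACCEPT
  (1,3)=* (1,4)=. (3,5)=* -> step gives (2,5)='*' but target has '.' -> reject
  (1,3)=* (1,4)=* (3,5)=. -> step gives (0,3)='.' but target has '*' -> reject
  (1,3)=* (1,4)=* (3,5)=* -> step gives (0,3)='.' but target has '*' -> reject
Unique solution: (1,3)=live, (1,4)=dead, (3,5)=dead.
Check: live-neighbor counts of every cell in the completed generation 0:
343311
456453
447441
334453
133311
Applying B3/S23 to generation 0 with these counts gives:
*.**..
.....*
......
**...*
.***..
which matches the target exactly.

Answer: ***.*.
**.*..
.*.***
.***..
*...*.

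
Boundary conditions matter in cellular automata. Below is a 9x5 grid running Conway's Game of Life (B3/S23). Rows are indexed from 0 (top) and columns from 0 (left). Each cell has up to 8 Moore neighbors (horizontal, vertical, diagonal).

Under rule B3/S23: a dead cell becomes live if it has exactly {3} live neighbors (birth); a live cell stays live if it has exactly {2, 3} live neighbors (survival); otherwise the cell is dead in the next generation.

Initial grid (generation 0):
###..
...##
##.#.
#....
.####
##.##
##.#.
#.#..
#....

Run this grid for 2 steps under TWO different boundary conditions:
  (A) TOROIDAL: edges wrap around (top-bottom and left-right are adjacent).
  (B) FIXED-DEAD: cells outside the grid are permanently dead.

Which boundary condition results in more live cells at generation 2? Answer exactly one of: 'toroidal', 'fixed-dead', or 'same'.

Answer: fixed-dead

Derivation:
Under TOROIDAL boundary, generation 2:
#....
.....
.####
.##..
.....
.....
.....
#.#..
.....
Population = 9

Under FIXED-DEAD boundary, generation 2:
..###
#....
###..
#.#.#
.....
...##
...#.
.###.
.#...
Population = 17

Comparison: toroidal=9, fixed-dead=17 -> fixed-dead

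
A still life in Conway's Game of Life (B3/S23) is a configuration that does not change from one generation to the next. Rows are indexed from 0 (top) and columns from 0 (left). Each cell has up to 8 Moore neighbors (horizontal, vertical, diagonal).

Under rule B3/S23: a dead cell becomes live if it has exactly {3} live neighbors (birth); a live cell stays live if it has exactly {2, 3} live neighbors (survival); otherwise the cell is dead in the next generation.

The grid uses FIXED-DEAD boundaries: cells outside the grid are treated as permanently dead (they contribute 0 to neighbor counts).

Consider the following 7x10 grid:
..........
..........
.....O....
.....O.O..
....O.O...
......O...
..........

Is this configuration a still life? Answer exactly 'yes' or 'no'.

Answer: no

Derivation:
Compute generation 1 and compare to generation 0 (given above):
Generation 1:
..........
..........
......O...
....OO....
......OO..
.....O....
..........
Cell (2,5) differs: gen0=1 vs gen1=0 -> NOT a still life.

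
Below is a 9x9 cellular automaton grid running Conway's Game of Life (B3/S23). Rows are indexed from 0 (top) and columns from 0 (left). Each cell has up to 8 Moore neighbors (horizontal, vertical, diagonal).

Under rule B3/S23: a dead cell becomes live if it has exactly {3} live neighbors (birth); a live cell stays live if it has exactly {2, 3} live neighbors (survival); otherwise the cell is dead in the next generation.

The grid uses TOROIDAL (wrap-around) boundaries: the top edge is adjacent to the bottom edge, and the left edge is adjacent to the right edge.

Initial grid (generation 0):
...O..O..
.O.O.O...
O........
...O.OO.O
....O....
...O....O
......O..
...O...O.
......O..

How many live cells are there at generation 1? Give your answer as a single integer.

Simulating step by step:
Generation 0 (given above): 17 live cells
Generation 1: 21 live cells
..O.OOO..
..O.O....
O.O..OO..
....OO...
...OOO.O.
.........
.......O.
......OO.
......OO.
Population at generation 1: 21

Answer: 21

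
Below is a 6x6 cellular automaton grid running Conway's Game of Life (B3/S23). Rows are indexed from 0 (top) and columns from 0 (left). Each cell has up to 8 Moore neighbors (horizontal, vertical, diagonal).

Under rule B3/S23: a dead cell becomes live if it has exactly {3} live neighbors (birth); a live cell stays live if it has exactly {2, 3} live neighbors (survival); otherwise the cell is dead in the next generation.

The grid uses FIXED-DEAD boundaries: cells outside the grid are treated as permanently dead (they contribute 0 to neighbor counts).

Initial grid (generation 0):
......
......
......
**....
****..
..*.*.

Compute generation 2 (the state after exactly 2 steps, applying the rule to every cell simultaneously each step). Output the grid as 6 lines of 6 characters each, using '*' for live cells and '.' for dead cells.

Answer: ......
......
......
......
.*....
......

Derivation:
Simulating step by step:
Generation 0 (given above): 8 live cells
Generation 1: 4 live cells
......
......
......
*.....
*..*..
..*...
Generation 2: 1 live cells
(generation 2 grid is the final answer)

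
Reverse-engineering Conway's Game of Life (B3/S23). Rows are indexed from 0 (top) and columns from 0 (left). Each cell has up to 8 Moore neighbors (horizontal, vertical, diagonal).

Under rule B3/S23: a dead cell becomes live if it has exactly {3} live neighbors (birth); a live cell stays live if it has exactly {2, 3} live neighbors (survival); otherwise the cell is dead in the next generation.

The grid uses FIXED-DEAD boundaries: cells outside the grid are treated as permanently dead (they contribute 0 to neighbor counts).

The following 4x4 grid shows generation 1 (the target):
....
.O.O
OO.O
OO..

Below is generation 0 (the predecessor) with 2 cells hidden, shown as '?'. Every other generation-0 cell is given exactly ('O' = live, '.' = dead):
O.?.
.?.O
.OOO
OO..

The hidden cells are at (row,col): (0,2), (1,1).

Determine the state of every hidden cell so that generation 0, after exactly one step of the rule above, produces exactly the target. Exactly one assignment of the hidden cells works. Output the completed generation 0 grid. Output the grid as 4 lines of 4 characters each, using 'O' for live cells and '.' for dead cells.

Hidden generation-0 cells (in order): (0,2), (1,1).
A hidden cell only influences target cells in its own 3x3 neighborhood. Try each of the 2^2 = 4 assignments, step the completed generation 0 forward once under B3/S23, and compare with the target:
  (0,2)=. (1,1)=. -> step reproduces the target at every cell -> ACCEPT
  (0,2)=. (1,1)=O -> step gives (1,0)='O' but target has '.' -> reject
  (0,2)=O (1,1)=. -> step gives (1,1)='.' but target has 'O' -> reject
  (0,2)=O (1,1)=O -> step gives (0,1)='O' but target has '.' -> reject
Unique solution: (0,2)=dead, (1,1)=dead.
Check: live-neighbor counts of every cell in the completed generation 0:
0111
2342
3342
2342
Applying B3/S23 to generation 0 with these counts gives:
....
.O.O
OO.O
OO..
which matches the target exactly.

Answer: O...
...O
.OOO
OO..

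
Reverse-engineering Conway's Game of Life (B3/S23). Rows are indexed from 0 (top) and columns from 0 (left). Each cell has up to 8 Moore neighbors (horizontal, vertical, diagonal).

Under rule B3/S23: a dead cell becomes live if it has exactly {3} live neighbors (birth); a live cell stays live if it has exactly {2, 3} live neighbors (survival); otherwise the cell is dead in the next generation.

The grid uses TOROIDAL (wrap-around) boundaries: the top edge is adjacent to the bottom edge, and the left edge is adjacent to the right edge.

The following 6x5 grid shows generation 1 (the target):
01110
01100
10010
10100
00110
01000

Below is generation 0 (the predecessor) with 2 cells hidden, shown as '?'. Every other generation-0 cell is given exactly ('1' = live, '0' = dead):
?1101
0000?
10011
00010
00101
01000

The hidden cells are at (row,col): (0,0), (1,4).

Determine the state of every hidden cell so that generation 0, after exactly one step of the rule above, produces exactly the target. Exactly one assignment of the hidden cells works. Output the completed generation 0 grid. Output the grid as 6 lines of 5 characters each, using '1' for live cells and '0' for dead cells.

Hidden generation-0 cells (in order): (0,0), (1,4).
A hidden cell only influences target cells in its own 3x3 neighborhood. Try each of the 2^2 = 4 assignments, step the completed generation 0 forward once under B3/S23, and compare with the target:
  (0,0)=0 (1,4)=0 -> step gives (0,0)='1' but target has '0' -> reject
  (0,0)=0 (1,4)=1 -> step reproduces the target at every cell -> ACCEPT
  (0,0)=1 (1,4)=0 -> step gives (0,0)='1' but target has '0' -> reject
  (0,0)=1 (1,4)=1 -> step gives (0,4)='1' but target has '0' -> reject
Unique solution: (0,0)=dead, (1,4)=live.
Check: live-neighbor counts of every cell in the completed generation 0:
42231
53354
21234
32345
22231
43442
Applying B3/S23 to generation 0 with these counts gives:
01110
01100
10010
10100
00110
01000
which matches the target exactly.

Answer: 01101
00001
10011
00010
00101
01000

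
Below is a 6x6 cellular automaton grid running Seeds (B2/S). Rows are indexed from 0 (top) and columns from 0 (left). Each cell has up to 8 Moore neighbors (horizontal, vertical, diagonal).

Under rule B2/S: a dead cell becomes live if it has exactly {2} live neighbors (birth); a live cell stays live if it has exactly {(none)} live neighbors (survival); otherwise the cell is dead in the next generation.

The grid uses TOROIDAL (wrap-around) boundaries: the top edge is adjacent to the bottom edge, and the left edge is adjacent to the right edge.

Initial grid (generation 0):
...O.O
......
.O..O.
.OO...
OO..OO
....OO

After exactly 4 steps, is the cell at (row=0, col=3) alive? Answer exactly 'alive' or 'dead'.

Simulating step by step:
Generation 0 (given above): 12 live cells
Generation 1: 9 live cells
O.....
O.OO.O
O..O..
......
......
.OO...
Generation 2: 4 live cells
....O.
......
......
......
.OO...
O.....
Generation 3: 7 live cells
.....O
......
......
.OO...
O.....
..OO.O
Generation 4: 9 live cells
O.OO..
......
.OO...
O.....
....OO
.O....

Cell (0,3) at generation 4: 1 -> alive

Answer: alive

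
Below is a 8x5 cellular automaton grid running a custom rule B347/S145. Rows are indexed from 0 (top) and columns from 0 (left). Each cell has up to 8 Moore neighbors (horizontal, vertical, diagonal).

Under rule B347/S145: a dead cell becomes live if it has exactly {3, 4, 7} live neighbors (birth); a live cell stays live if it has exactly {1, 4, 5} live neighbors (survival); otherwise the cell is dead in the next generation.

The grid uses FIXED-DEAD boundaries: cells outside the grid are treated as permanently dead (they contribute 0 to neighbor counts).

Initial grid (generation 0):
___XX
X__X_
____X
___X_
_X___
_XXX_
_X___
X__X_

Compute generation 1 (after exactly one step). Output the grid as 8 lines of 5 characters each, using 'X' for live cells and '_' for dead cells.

Answer: _____
____X
___X_
___X_
___X_
X_XX_
X__X_
X____

Derivation:
Simulating step by step:
Generation 0 (given above): 13 live cells
Generation 1: 10 live cells
(generation 1 grid is the final answer)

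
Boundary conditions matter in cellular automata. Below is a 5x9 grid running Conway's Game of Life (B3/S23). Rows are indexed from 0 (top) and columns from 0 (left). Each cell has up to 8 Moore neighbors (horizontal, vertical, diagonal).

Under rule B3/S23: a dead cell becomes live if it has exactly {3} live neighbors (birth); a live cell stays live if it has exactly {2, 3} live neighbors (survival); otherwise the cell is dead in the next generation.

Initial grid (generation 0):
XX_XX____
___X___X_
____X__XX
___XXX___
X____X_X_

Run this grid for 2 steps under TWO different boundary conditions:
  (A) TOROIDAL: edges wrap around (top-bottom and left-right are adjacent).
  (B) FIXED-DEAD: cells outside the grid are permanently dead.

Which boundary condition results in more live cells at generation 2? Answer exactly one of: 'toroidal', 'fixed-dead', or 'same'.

Under TOROIDAL boundary, generation 2:
____X_X__
X________
__XX_X___
_XX______
________X
Population = 9

Under FIXED-DEAD boundary, generation 2:
__X_X____
__X__X__X
__XX_X___
________X
____XXXX_
Population = 13

Comparison: toroidal=9, fixed-dead=13 -> fixed-dead

Answer: fixed-dead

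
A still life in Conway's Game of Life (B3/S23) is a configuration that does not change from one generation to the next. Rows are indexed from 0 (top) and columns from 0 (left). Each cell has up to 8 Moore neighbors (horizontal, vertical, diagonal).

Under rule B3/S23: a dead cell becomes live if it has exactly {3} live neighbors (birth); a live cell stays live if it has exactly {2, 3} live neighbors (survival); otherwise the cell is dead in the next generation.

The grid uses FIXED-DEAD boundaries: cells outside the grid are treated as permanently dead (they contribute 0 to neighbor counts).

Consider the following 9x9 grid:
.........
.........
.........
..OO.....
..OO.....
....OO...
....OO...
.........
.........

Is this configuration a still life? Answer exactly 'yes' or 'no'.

Compute generation 1 and compare to generation 0 (given above):
Generation 1:
.........
.........
.........
..OO.....
..O......
.....O...
....OO...
.........
.........
Cell (4,3) differs: gen0=1 vs gen1=0 -> NOT a still life.

Answer: no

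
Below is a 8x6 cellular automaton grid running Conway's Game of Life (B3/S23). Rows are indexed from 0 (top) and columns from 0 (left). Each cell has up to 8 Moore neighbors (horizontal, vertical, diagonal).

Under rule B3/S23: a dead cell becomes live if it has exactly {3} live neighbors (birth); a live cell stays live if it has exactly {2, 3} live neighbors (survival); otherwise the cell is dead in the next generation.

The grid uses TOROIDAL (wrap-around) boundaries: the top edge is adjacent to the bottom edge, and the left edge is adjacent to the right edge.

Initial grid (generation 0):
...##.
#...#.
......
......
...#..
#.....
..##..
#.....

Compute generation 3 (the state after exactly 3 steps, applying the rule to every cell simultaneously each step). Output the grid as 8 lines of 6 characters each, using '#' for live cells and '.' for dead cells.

Simulating step by step:
Generation 0 (given above): 9 live cells
Generation 1: 10 live cells
...##.
...###
......
......
......
..##..
.#....
..#.#.
Generation 2: 8 live cells
..#...
...#.#
....#.
......
......
..#...
.#....
..#.#.
Generation 3: 11 live cells
(generation 3 grid is the final answer)

Answer: ..#.#.
...##.
....#.
......
......
......
.###..
.###..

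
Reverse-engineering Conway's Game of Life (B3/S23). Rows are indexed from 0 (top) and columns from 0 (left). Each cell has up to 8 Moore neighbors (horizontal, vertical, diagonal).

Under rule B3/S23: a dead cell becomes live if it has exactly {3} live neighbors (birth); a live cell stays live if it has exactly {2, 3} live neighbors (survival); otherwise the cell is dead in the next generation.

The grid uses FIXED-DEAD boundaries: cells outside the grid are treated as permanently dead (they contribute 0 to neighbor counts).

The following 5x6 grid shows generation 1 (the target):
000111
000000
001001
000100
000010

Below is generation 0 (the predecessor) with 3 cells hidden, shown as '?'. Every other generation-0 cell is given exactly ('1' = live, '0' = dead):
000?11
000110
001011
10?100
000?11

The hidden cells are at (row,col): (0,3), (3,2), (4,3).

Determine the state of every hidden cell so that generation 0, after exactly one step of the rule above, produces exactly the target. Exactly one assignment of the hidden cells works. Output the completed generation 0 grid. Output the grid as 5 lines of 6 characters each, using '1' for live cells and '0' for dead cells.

Answer: 000011
000110
001011
100100
000011

Derivation:
Hidden generation-0 cells (in order): (0,3), (3,2), (4,3).
A hidden cell only influences target cells in its own 3x3 neighborhood. Try each of the 2^3 = 8 assignments, step the completed generation 0 forward once under B3/S23, and compare with the target:
  (0,3)=0 (3,2)=0 (4,3)=0 -> step reproduces the target at every cell -> ACCEPT
  (0,3)=0 (3,2)=0 (4,3)=1 -> step gives (3,2)='1' but target has '0' -> reject
  (0,3)=0 (3,2)=1 (4,3)=0 -> step gives (2,1)='1' but target has '0' -> reject
  (0,3)=0 (3,2)=1 (4,3)=1 -> step gives (2,1)='1' but target has '0' -> reject
  (0,3)=1 (3,2)=0 (4,3)=0 -> step gives (0,4)='0' but target has '1' -> reject
  (0,3)=1 (3,2)=0 (4,3)=1 -> step gives (0,4)='0' but target has '1' -> reject
  (0,3)=1 (3,2)=1 (4,3)=0 -> step gives (0,4)='0' but target has '1' -> reject
  (0,3)=1 (3,2)=1 (4,3)=1 -> step gives (0,4)='0' but target has '1' -> reject
Unique solution: (0,3)=dead, (3,2)=dead, (4,3)=dead.
Check: live-neighbor counts of every cell in the completed generation 0:
001332
012455
122542
022354
111221
Applying B3/S23 to generation 0 with these counts gives:
000111
000000
001001
000100
000010
which matches the target exactly.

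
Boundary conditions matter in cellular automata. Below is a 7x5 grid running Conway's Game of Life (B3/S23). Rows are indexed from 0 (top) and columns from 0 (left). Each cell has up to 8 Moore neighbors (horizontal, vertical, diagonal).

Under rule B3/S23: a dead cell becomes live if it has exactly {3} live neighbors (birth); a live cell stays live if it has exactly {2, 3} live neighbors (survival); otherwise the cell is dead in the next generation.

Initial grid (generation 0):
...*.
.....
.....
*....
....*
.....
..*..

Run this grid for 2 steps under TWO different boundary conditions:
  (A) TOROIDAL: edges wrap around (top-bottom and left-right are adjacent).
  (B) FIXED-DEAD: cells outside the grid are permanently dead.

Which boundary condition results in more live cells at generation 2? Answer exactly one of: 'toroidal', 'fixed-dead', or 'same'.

Under TOROIDAL boundary, generation 2:
.....
.....
.....
.....
.....
.....
.....
Population = 0

Under FIXED-DEAD boundary, generation 2:
.....
.....
.....
.....
.....
.....
.....
Population = 0

Comparison: toroidal=0, fixed-dead=0 -> same

Answer: same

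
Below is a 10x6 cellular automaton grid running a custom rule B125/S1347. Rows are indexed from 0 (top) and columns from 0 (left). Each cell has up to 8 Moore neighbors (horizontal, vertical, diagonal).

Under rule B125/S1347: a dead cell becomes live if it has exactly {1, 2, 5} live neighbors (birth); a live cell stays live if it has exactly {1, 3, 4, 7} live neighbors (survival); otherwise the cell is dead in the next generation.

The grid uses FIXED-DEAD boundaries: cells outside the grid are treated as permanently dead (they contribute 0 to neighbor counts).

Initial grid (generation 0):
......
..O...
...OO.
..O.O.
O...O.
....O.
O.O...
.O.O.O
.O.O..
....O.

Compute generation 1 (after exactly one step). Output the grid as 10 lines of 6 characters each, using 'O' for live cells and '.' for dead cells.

Answer: .OOO..
.OO.OO
.O.O.O
OOOOO.
.OO...
O.O.OO
O....O
.OO...
OO...O
OOOOOO

Derivation:
Simulating step by step:
Generation 0 (given above): 16 live cells
Generation 1: 34 live cells
(generation 1 grid is the final answer)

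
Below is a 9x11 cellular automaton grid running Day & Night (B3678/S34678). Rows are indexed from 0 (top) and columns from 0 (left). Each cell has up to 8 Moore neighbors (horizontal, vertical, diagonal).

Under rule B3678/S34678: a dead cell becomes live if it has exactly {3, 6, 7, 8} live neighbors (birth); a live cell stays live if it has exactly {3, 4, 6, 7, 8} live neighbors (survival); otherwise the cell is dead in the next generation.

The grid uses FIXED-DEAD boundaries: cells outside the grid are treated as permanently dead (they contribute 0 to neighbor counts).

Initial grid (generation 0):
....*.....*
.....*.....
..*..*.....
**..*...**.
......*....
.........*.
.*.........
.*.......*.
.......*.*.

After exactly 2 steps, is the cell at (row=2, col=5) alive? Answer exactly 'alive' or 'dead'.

Answer: alive

Derivation:
Simulating step by step:
Generation 0 (given above): 17 live cells
Generation 1: 8 live cells
...........
....*......
.*..*......
.....*.....
........**.
...........
...........
........*..
........*..
Generation 2: 1 live cells
...........
...........
.....*.....
...........
...........
...........
...........
...........
...........

Cell (2,5) at generation 2: 1 -> alive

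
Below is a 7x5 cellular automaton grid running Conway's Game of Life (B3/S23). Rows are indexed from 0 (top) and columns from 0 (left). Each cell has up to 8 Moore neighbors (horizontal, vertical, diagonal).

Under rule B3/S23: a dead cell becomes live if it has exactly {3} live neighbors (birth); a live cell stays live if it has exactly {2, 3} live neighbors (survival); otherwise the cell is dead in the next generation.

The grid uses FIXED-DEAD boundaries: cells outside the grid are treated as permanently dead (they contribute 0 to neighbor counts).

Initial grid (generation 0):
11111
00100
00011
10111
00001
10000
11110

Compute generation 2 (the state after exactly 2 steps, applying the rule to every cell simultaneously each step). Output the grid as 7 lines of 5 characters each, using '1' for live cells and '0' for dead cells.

Answer: 00100
01010
00000
01110
01000
10010
10110

Derivation:
Simulating step by step:
Generation 0 (given above): 18 live cells
Generation 1: 14 live cells
01110
00000
01001
00100
01001
10110
11100
Generation 2: 12 live cells
(generation 2 grid is the final answer)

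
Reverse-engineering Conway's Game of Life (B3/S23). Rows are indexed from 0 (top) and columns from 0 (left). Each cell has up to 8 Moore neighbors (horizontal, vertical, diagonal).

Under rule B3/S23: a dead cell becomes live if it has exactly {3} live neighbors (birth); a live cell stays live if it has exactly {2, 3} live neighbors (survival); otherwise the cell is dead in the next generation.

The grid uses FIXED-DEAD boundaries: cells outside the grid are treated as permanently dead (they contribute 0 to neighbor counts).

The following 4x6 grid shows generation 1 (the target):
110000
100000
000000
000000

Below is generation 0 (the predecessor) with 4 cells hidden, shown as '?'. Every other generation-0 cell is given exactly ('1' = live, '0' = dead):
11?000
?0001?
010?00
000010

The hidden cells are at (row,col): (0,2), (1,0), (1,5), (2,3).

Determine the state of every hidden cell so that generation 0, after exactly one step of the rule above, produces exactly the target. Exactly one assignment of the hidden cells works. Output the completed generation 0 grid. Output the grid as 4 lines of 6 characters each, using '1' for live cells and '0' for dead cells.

Hidden generation-0 cells (in order): (0,2), (1,0), (1,5), (2,3).
A hidden cell only influences target cells in its own 3x3 neighborhood. Try each of the 2^4 = 16 assignments, step the completed generation 0 forward once under B3/S23, and compare with the target:
  (0,2)=0 (1,0)=0 (1,5)=0 (2,3)=0 -> step gives (0,0)='0' but target has '1' -> reject
  (0,2)=0 (1,0)=0 (1,5)=0 (2,3)=1 -> step gives (0,0)='0' but target has '1' -> reject
  (0,2)=0 (1,0)=0 (1,5)=1 (2,3)=0 -> step gives (0,0)='0' but target has '1' -> reject
  (0,2)=0 (1,0)=0 (1,5)=1 (2,3)=1 -> step gives (0,0)='0' but target has '1' -> reject
  (0,2)=0 (1,0)=1 (1,5)=0 (2,3)=0 -> step reproduces the target at every cell -> ACCEPT
  (0,2)=0 (1,0)=1 (1,5)=0 (2,3)=1 -> step gives (1,2)='1' but target has '0' -> reject
  (0,2)=0 (1,0)=1 (1,5)=1 (2,3)=0 -> step gives (2,4)='1' but target has '0' -> reject
  (0,2)=0 (1,0)=1 (1,5)=1 (2,3)=1 -> step gives (1,2)='1' but target has '0' -> reject
  (0,2)=1 (1,0)=0 (1,5)=0 (2,3)=0 -> step gives (0,0)='0' but target has '1' -> reject
  (0,2)=1 (1,0)=0 (1,5)=0 (2,3)=1 -> step gives (0,0)='0' but target has '1' -> reject
  (0,2)=1 (1,0)=0 (1,5)=1 (2,3)=0 -> step gives (0,0)='0' but target has '1' -> reject
  (0,2)=1 (1,0)=0 (1,5)=1 (2,3)=1 -> step gives (0,0)='0' but target has '1' -> reject
  (0,2)=1 (1,0)=1 (1,5)=0 (2,3)=0 -> step gives (1,2)='1' but target has '0' -> reject
  (0,2)=1 (1,0)=1 (1,5)=0 (2,3)=1 -> step gives (1,3)='1' but target has '0' -> reject
  (0,2)=1 (1,0)=1 (1,5)=1 (2,3)=0 -> step gives (1,2)='1' but target has '0' -> reject
  (0,2)=1 (1,0)=1 (1,5)=1 (2,3)=1 -> step gives (1,3)='1' but target has '0' -> reject
Unique solution: (0,2)=dead, (1,0)=live, (1,5)=dead, (2,3)=dead.
Check: live-neighbor counts of every cell in the completed generation 0:
221111
342101
211222
111101
Applying B3/S23 to generation 0 with these counts gives:
110000
100000
000000
000000
which matches the target exactly.

Answer: 110000
100010
010000
000010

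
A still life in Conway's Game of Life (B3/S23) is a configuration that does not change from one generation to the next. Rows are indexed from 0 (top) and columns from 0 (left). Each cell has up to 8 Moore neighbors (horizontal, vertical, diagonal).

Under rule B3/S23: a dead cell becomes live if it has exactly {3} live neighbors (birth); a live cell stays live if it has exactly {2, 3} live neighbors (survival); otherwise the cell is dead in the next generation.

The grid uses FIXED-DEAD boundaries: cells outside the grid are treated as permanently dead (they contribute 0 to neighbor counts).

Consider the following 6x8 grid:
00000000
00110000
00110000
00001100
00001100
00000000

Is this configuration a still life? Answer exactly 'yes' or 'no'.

Answer: no

Derivation:
Compute generation 1 and compare to generation 0 (given above):
Generation 1:
00000000
00110000
00100000
00000100
00001100
00000000
Cell (2,3) differs: gen0=1 vs gen1=0 -> NOT a still life.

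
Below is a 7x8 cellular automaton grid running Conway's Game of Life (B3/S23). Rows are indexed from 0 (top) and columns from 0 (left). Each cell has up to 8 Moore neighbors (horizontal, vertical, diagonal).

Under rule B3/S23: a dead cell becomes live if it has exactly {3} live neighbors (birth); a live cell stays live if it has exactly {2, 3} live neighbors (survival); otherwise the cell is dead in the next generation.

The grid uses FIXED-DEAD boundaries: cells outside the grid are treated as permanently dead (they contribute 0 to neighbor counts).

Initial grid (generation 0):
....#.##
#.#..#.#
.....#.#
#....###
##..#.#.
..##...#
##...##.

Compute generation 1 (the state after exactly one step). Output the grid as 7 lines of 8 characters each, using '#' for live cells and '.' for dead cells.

Simulating step by step:
Generation 0 (given above): 24 live cells
Generation 1: 26 live cells
(generation 1 grid is the final answer)

Answer: .....###
....##.#
.#..##.#
##..#..#
#####...
..###..#
.##...#.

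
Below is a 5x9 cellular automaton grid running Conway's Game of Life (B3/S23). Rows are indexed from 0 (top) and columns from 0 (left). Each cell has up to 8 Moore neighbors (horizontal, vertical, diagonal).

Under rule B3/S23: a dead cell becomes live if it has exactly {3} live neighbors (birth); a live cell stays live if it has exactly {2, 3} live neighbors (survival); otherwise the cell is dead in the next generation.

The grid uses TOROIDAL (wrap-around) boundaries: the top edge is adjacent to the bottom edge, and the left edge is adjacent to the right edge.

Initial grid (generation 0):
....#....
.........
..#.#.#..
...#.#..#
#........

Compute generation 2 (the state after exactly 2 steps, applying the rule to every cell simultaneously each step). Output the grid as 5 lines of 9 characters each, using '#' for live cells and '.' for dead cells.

Simulating step by step:
Generation 0 (given above): 8 live cells
Generation 1: 9 live cells
.........
...#.#...
...###...
...###...
....#....
Generation 2: 8 live cells
(generation 2 grid is the final answer)

Answer: ....#....
...#.#...
..#...#..
.........
...###...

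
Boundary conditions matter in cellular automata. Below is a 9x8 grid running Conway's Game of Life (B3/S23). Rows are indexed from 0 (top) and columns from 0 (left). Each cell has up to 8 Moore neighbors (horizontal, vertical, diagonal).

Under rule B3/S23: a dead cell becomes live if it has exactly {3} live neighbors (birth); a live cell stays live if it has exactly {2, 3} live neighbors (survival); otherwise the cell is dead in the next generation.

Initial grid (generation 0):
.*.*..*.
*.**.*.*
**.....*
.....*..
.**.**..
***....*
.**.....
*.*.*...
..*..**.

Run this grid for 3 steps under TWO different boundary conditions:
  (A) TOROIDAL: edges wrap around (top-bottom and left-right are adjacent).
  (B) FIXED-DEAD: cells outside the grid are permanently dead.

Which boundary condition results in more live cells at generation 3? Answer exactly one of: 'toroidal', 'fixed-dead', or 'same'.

Answer: same

Derivation:
Under TOROIDAL boundary, generation 3:
.*.**...
..*..**.
........
.**...**
...**.**
...****.
........
*..*...*
..*.....
Population = 22

Under FIXED-DEAD boundary, generation 3:
...**...
..*.**..
*.......
*....***
*.***.*.
.*****..
..*..*..
........
........
Population = 22

Comparison: toroidal=22, fixed-dead=22 -> same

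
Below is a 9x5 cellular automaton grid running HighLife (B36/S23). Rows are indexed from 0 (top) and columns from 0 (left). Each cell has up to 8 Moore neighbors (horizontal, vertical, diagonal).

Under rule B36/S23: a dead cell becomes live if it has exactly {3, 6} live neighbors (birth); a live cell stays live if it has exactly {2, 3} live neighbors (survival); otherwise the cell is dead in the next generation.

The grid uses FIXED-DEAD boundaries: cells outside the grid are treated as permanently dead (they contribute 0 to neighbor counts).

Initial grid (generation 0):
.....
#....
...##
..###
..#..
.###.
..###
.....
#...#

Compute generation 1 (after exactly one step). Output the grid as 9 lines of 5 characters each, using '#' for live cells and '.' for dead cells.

Simulating step by step:
Generation 0 (given above): 15 live cells
Generation 1: 11 live cells
(generation 1 grid is the final answer)

Answer: .....
.....
..#.#
..#.#
...##
.#..#
.#..#
....#
.....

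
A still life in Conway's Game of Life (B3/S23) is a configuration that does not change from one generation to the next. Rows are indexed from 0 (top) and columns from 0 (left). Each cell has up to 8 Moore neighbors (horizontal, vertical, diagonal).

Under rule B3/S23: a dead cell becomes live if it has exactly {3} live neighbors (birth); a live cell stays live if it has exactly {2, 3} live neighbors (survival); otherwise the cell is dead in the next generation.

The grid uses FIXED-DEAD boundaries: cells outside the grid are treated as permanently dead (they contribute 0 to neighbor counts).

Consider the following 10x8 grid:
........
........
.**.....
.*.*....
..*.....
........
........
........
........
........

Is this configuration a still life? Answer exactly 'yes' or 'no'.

Answer: yes

Derivation:
Compute generation 1 and compare to generation 0 (given above):
Generation 1:
........
........
.**.....
.*.*....
..*.....
........
........
........
........
........
The grids are IDENTICAL -> still life.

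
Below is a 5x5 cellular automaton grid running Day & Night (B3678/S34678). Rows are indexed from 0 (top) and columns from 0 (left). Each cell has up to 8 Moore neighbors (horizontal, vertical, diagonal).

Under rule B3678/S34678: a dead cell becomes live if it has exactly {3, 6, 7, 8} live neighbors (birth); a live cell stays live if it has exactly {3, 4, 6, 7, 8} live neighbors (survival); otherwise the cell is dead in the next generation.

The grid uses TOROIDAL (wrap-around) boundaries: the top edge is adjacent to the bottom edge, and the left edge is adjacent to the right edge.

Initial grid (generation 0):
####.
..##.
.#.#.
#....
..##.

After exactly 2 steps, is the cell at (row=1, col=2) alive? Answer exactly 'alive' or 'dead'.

Answer: alive

Derivation:
Simulating step by step:
Generation 0 (given above): 11 live cells
Generation 1: 12 live cells
.##..
#.##.
....#
.#.##
#.##.
Generation 2: 10 live cells
#....
..###
.#..#
...##
#..#.

Cell (1,2) at generation 2: 1 -> alive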